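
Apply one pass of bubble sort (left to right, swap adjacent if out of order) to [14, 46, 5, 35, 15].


After one pass: [14, 5, 35, 15, 46]


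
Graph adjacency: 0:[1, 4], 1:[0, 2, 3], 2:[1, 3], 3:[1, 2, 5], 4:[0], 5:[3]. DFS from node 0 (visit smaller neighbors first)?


DFS stack-based: start with [0]
Visit order: [0, 1, 2, 3, 5, 4]


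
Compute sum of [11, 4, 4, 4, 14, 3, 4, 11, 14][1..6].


Prefix sums: [0, 11, 15, 19, 23, 37, 40, 44, 55, 69]
Sum[1..6] = prefix[7] - prefix[1] = 44 - 11 = 33


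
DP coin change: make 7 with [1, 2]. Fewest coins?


dp[0]=0; dp[i]=1+min(dp[i-c] for c in coins)
...dp[2]=1, dp[3]=2, dp[4]=2, dp[5]=3, dp[6]=3, dp[7]=4
Minimum coins for 7 = 4


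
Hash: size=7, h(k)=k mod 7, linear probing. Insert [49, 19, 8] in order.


Insertions: 49->slot 0; 19->slot 5; 8->slot 1
Table: [49, 8, None, None, None, 19, None]


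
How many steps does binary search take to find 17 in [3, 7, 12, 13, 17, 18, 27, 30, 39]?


Search for 17:
[0,8] mid=4 arr[4]=17
Total: 1 comparisons


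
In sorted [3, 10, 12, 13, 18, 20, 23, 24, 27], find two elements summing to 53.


Two pointers: lo=0, hi=8
No pair sums to 53


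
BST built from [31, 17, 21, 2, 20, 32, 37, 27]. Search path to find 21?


BST root = 31
Search for 21: compare at each node
Path: [31, 17, 21]


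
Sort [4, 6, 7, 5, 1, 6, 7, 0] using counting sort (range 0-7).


Count array: [1, 1, 0, 0, 1, 1, 2, 2]
Reconstruct: [0, 1, 4, 5, 6, 6, 7, 7]


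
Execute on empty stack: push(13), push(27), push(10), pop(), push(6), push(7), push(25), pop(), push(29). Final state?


push(13) -> [13]
push(27) -> [13, 27]
push(10) -> [13, 27, 10]
pop() returns 10 -> [13, 27]
push(6) -> [13, 27, 6]
push(7) -> [13, 27, 6, 7]
push(25) -> [13, 27, 6, 7, 25]
pop() returns 25 -> [13, 27, 6, 7]
push(29) -> [13, 27, 6, 7, 29]
Final stack (bottom to top): [13, 27, 6, 7, 29]


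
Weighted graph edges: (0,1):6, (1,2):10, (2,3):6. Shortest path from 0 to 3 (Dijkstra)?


Dijkstra from 0:
Distances: {0: 0, 1: 6, 2: 16, 3: 22}
Shortest distance to 3 = 22, path = [0, 1, 2, 3]


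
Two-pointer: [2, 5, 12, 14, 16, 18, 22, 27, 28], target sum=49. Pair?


Two pointers: lo=0, hi=8
Found pair: (22, 27) summing to 49


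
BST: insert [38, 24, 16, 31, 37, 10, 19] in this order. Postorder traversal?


Root = 38; build tree by BST insertion.
Postorder traversal: [10, 19, 16, 37, 31, 24, 38]


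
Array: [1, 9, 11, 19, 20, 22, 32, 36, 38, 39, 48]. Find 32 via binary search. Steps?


Search for 32:
[0,10] mid=5 arr[5]=22
[6,10] mid=8 arr[8]=38
[6,7] mid=6 arr[6]=32
Total: 3 comparisons


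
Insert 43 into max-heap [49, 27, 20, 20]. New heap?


Append 43: [49, 27, 20, 20, 43]
Bubble up: swap idx 4(43) with idx 1(27)
Result: [49, 43, 20, 20, 27]


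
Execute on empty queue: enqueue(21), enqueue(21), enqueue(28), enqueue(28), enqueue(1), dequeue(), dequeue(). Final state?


enqueue(21) -> [21]
enqueue(21) -> [21, 21]
enqueue(28) -> [21, 21, 28]
enqueue(28) -> [21, 21, 28, 28]
enqueue(1) -> [21, 21, 28, 28, 1]
dequeue() returns 21 -> [21, 28, 28, 1]
dequeue() returns 21 -> [28, 28, 1]
Final queue (front to back): [28, 28, 1]


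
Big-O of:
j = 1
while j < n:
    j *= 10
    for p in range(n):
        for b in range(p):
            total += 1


Per nesting level: O(log n) * O(n) * O(n) [triangular over p] = O(n^2 log n)
Complexity: O(n^2 log n)


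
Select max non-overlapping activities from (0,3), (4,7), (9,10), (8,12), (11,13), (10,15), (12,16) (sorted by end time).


Greedy: pick earliest-ending, then skip overlaps.
Selected (4 activities): [(0, 3), (4, 7), (9, 10), (11, 13)]


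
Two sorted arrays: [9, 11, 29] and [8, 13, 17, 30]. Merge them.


Compare heads, take smaller each step.
Merged: [8, 9, 11, 13, 17, 29, 30]


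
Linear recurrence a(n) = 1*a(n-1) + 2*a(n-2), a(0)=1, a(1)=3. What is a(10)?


Build bottom-up:
...a(8)=341, a(9)=683, a(10)=1*683+2*341=1365


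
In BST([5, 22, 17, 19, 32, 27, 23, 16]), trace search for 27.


BST root = 5
Search for 27: compare at each node
Path: [5, 22, 32, 27]


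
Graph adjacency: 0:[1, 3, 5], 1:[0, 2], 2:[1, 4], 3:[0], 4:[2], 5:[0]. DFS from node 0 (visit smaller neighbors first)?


DFS stack-based: start with [0]
Visit order: [0, 1, 2, 4, 3, 5]


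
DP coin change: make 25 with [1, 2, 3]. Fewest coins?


dp[0]=0; dp[i]=1+min(dp[i-c] for c in coins)
...dp[20]=7, dp[21]=7, dp[22]=8, dp[23]=8, dp[24]=8, dp[25]=9
Minimum coins for 25 = 9


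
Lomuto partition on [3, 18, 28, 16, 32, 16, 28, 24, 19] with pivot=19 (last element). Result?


Elements <= 19 go left of pivot.
Result: [3, 18, 16, 16, 19, 28, 28, 24, 32], pivot at index 4


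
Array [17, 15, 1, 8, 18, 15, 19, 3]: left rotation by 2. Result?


Left rotate by 2: [1, 8, 18, 15, 19, 3, 17, 15]


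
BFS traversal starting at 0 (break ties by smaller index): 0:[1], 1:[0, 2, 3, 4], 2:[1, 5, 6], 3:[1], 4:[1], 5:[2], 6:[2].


BFS queue: start with [0]
Visit order: [0, 1, 2, 3, 4, 5, 6]


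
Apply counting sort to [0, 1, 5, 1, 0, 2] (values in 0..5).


Count array: [2, 2, 1, 0, 0, 1]
Reconstruct: [0, 0, 1, 1, 2, 5]


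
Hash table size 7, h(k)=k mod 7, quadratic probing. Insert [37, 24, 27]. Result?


Insertions: 37->slot 2; 24->slot 3; 27->slot 6
Table: [None, None, 37, 24, None, None, 27]


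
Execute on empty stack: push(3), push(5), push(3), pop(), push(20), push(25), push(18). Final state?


push(3) -> [3]
push(5) -> [3, 5]
push(3) -> [3, 5, 3]
pop() returns 3 -> [3, 5]
push(20) -> [3, 5, 20]
push(25) -> [3, 5, 20, 25]
push(18) -> [3, 5, 20, 25, 18]
Final stack (bottom to top): [3, 5, 20, 25, 18]


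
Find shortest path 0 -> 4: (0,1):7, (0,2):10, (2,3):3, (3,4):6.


Dijkstra from 0:
Distances: {0: 0, 1: 7, 2: 10, 3: 13, 4: 19}
Shortest distance to 4 = 19, path = [0, 2, 3, 4]


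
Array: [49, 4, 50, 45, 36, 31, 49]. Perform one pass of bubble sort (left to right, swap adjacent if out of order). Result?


After one pass: [4, 49, 45, 36, 31, 49, 50]


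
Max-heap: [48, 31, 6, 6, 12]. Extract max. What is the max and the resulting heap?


Max = 48
Replace root with last, heapify down
Resulting heap: [31, 12, 6, 6]


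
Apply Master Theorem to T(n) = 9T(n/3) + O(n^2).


a=9, b=3, c=2. log_3(9)=2 = c=2. Case 2: O(n^c log n) = O(n^2 log n)
Complexity: O(n^2 log n)


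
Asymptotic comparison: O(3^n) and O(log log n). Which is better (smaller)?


double-logarithmic grows slower than exponential (base 3)
O(log log n) is asymptotically smaller; O(3^n) grows faster


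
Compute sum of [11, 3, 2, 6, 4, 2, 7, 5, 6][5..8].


Prefix sums: [0, 11, 14, 16, 22, 26, 28, 35, 40, 46]
Sum[5..8] = prefix[9] - prefix[5] = 46 - 26 = 20


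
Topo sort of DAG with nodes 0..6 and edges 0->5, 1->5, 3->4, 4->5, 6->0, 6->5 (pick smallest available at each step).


Kahn's algorithm, process smallest node first
Order: [1, 2, 3, 4, 6, 0, 5]


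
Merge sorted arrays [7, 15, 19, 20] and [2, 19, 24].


Compare heads, take smaller each step.
Merged: [2, 7, 15, 19, 19, 20, 24]


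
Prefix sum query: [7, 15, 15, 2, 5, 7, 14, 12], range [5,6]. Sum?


Prefix sums: [0, 7, 22, 37, 39, 44, 51, 65, 77]
Sum[5..6] = prefix[7] - prefix[5] = 65 - 44 = 21


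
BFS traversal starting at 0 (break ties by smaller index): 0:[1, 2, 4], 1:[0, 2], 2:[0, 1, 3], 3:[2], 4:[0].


BFS queue: start with [0]
Visit order: [0, 1, 2, 4, 3]


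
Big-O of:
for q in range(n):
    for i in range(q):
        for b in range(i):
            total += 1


Per nesting level: O(n) * O(n) [triangular over q] * O(n) [triangular over i] = O(n^3)
Complexity: O(n^3)


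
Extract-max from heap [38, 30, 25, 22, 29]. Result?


Max = 38
Replace root with last, heapify down
Resulting heap: [30, 29, 25, 22]


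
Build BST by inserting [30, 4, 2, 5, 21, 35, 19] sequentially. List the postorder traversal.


Root = 30; build tree by BST insertion.
Postorder traversal: [2, 19, 21, 5, 4, 35, 30]


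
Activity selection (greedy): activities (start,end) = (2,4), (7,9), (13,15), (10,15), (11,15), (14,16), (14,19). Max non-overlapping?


Greedy: pick earliest-ending, then skip overlaps.
Selected (3 activities): [(2, 4), (7, 9), (13, 15)]


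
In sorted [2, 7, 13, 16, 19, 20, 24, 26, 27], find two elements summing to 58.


Two pointers: lo=0, hi=8
No pair sums to 58


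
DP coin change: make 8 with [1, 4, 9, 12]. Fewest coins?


dp[0]=0; dp[i]=1+min(dp[i-c] for c in coins)
...dp[3]=3, dp[4]=1, dp[5]=2, dp[6]=3, dp[7]=4, dp[8]=2
Minimum coins for 8 = 2


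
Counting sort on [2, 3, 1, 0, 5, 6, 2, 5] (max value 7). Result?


Count array: [1, 1, 2, 1, 0, 2, 1, 0]
Reconstruct: [0, 1, 2, 2, 3, 5, 5, 6]


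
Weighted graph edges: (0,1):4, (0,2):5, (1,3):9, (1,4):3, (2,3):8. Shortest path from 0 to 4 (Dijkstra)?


Dijkstra from 0:
Distances: {0: 0, 1: 4, 2: 5, 3: 13, 4: 7}
Shortest distance to 4 = 7, path = [0, 1, 4]


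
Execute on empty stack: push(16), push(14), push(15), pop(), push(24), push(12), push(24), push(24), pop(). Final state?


push(16) -> [16]
push(14) -> [16, 14]
push(15) -> [16, 14, 15]
pop() returns 15 -> [16, 14]
push(24) -> [16, 14, 24]
push(12) -> [16, 14, 24, 12]
push(24) -> [16, 14, 24, 12, 24]
push(24) -> [16, 14, 24, 12, 24, 24]
pop() returns 24 -> [16, 14, 24, 12, 24]
Final stack (bottom to top): [16, 14, 24, 12, 24]


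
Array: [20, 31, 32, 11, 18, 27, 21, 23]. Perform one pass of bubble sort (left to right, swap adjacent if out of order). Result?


After one pass: [20, 31, 11, 18, 27, 21, 23, 32]


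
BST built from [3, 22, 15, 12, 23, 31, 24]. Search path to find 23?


BST root = 3
Search for 23: compare at each node
Path: [3, 22, 23]


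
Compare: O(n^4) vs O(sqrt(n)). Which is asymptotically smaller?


sublinear grows slower than quartic
O(sqrt(n)) is asymptotically smaller; O(n^4) grows faster


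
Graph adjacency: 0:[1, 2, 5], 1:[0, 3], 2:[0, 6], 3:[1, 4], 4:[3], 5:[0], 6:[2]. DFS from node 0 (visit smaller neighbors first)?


DFS stack-based: start with [0]
Visit order: [0, 1, 3, 4, 2, 6, 5]


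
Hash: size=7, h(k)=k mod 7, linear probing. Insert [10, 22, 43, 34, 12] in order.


Insertions: 10->slot 3; 22->slot 1; 43->slot 2; 34->slot 6; 12->slot 5
Table: [None, 22, 43, 10, None, 12, 34]


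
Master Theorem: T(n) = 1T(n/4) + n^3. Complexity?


a=1, b=4, c=3. log_4(1)=0 < c=3. Case 3: O(n^c) = O(n^3)
Complexity: O(n^3)


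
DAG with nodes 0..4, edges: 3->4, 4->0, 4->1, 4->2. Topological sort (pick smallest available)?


Kahn's algorithm, process smallest node first
Order: [3, 4, 0, 1, 2]


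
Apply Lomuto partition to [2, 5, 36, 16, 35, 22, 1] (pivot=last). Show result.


Elements <= 1 go left of pivot.
Result: [1, 5, 36, 16, 35, 22, 2], pivot at index 0


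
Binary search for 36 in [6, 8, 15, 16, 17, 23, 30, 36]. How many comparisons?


Search for 36:
[0,7] mid=3 arr[3]=16
[4,7] mid=5 arr[5]=23
[6,7] mid=6 arr[6]=30
[7,7] mid=7 arr[7]=36
Total: 4 comparisons


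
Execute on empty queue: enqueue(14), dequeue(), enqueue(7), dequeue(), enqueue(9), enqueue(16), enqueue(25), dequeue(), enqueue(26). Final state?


enqueue(14) -> [14]
dequeue() returns 14 -> []
enqueue(7) -> [7]
dequeue() returns 7 -> []
enqueue(9) -> [9]
enqueue(16) -> [9, 16]
enqueue(25) -> [9, 16, 25]
dequeue() returns 9 -> [16, 25]
enqueue(26) -> [16, 25, 26]
Final queue (front to back): [16, 25, 26]


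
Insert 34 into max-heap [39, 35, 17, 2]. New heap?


Append 34: [39, 35, 17, 2, 34]
Bubble up: no swaps needed
Result: [39, 35, 17, 2, 34]


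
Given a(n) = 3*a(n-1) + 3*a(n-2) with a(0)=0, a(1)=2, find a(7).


Build bottom-up:
...a(5)=342, a(6)=1296, a(7)=3*1296+3*342=4914


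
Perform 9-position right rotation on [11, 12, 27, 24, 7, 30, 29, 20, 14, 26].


Right rotate by 9: [12, 27, 24, 7, 30, 29, 20, 14, 26, 11]


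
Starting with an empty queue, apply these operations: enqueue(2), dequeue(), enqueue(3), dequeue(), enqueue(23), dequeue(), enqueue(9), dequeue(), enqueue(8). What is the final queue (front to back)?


enqueue(2) -> [2]
dequeue() returns 2 -> []
enqueue(3) -> [3]
dequeue() returns 3 -> []
enqueue(23) -> [23]
dequeue() returns 23 -> []
enqueue(9) -> [9]
dequeue() returns 9 -> []
enqueue(8) -> [8]
Final queue (front to back): [8]


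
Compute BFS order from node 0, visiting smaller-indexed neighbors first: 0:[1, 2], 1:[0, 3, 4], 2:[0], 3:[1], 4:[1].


BFS queue: start with [0]
Visit order: [0, 1, 2, 3, 4]


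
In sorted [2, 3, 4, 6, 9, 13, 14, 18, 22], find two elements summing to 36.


Two pointers: lo=0, hi=8
Found pair: (14, 22) summing to 36


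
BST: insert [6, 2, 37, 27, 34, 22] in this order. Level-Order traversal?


Root = 6; build tree by BST insertion.
Level-Order traversal: [6, 2, 37, 27, 22, 34]


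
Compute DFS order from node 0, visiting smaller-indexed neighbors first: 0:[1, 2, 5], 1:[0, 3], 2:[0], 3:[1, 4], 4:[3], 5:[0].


DFS stack-based: start with [0]
Visit order: [0, 1, 3, 4, 2, 5]


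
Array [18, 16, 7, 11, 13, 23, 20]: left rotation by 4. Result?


Left rotate by 4: [13, 23, 20, 18, 16, 7, 11]


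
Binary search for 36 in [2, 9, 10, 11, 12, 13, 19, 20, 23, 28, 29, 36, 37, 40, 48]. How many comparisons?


Search for 36:
[0,14] mid=7 arr[7]=20
[8,14] mid=11 arr[11]=36
Total: 2 comparisons


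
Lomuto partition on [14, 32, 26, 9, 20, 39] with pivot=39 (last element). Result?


Elements <= 39 go left of pivot.
Result: [14, 32, 26, 9, 20, 39], pivot at index 5


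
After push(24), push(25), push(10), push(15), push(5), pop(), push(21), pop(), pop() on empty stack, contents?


push(24) -> [24]
push(25) -> [24, 25]
push(10) -> [24, 25, 10]
push(15) -> [24, 25, 10, 15]
push(5) -> [24, 25, 10, 15, 5]
pop() returns 5 -> [24, 25, 10, 15]
push(21) -> [24, 25, 10, 15, 21]
pop() returns 21 -> [24, 25, 10, 15]
pop() returns 15 -> [24, 25, 10]
Final stack (bottom to top): [24, 25, 10]


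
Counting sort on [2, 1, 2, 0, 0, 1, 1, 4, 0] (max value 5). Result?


Count array: [3, 3, 2, 0, 1, 0]
Reconstruct: [0, 0, 0, 1, 1, 1, 2, 2, 4]


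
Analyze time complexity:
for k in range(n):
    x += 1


Per nesting level: O(n) = O(n)
Complexity: O(n)


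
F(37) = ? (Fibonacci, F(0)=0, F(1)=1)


F(n)=F(n-1)+F(n-2)
...F(35)=9227465, F(36)=14930352, F(37)=24157817


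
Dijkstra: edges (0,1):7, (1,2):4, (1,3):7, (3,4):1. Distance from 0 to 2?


Dijkstra from 0:
Distances: {0: 0, 1: 7, 2: 11, 3: 14, 4: 15}
Shortest distance to 2 = 11, path = [0, 1, 2]


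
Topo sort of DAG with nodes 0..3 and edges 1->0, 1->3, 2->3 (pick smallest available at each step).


Kahn's algorithm, process smallest node first
Order: [1, 0, 2, 3]


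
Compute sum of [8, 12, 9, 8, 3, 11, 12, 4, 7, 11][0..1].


Prefix sums: [0, 8, 20, 29, 37, 40, 51, 63, 67, 74, 85]
Sum[0..1] = prefix[2] - prefix[0] = 20 - 0 = 20


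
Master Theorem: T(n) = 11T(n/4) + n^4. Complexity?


a=11, b=4, c=4. log_4(11)=1.730 < c=4. Case 3: O(n^c) = O(n^4)
Complexity: O(n^4)


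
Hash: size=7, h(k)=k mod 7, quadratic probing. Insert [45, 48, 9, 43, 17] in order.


Insertions: 45->slot 3; 48->slot 6; 9->slot 2; 43->slot 1; 17->slot 4
Table: [None, 43, 9, 45, 17, None, 48]


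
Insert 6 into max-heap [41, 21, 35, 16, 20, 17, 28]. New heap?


Append 6: [41, 21, 35, 16, 20, 17, 28, 6]
Bubble up: no swaps needed
Result: [41, 21, 35, 16, 20, 17, 28, 6]


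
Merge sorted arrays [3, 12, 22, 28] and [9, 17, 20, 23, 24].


Compare heads, take smaller each step.
Merged: [3, 9, 12, 17, 20, 22, 23, 24, 28]


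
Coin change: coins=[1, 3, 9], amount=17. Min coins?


dp[0]=0; dp[i]=1+min(dp[i-c] for c in coins)
...dp[12]=2, dp[13]=3, dp[14]=4, dp[15]=3, dp[16]=4, dp[17]=5
Minimum coins for 17 = 5


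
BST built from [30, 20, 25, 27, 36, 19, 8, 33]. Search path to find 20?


BST root = 30
Search for 20: compare at each node
Path: [30, 20]


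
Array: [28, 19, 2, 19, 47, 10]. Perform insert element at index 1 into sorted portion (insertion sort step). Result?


After one pass: [19, 28, 2, 19, 47, 10]


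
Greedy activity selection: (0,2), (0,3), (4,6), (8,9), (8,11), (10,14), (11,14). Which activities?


Greedy: pick earliest-ending, then skip overlaps.
Selected (4 activities): [(0, 2), (4, 6), (8, 9), (10, 14)]


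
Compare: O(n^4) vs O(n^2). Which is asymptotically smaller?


quadratic grows slower than quartic
O(n^2) is asymptotically smaller; O(n^4) grows faster


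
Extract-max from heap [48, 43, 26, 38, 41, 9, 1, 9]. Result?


Max = 48
Replace root with last, heapify down
Resulting heap: [43, 41, 26, 38, 9, 9, 1]


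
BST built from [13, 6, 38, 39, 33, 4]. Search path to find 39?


BST root = 13
Search for 39: compare at each node
Path: [13, 38, 39]


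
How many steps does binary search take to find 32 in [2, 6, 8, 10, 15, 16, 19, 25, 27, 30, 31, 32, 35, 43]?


Search for 32:
[0,13] mid=6 arr[6]=19
[7,13] mid=10 arr[10]=31
[11,13] mid=12 arr[12]=35
[11,11] mid=11 arr[11]=32
Total: 4 comparisons


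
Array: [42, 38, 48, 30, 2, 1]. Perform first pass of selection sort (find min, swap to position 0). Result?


After one pass: [1, 38, 48, 30, 2, 42]


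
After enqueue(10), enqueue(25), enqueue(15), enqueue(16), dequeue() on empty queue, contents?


enqueue(10) -> [10]
enqueue(25) -> [10, 25]
enqueue(15) -> [10, 25, 15]
enqueue(16) -> [10, 25, 15, 16]
dequeue() returns 10 -> [25, 15, 16]
Final queue (front to back): [25, 15, 16]


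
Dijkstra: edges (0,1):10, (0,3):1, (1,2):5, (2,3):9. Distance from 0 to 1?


Dijkstra from 0:
Distances: {0: 0, 1: 10, 2: 10, 3: 1}
Shortest distance to 1 = 10, path = [0, 1]


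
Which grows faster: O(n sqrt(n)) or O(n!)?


n^1.5 grows slower than factorial
O(n sqrt(n)) is asymptotically smaller; O(n!) grows faster


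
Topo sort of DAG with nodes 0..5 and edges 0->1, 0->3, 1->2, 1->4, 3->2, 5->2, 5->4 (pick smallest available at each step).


Kahn's algorithm, process smallest node first
Order: [0, 1, 3, 5, 2, 4]


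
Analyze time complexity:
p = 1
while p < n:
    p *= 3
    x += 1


Per nesting level: O(log n) = O(log n)
Complexity: O(log n)


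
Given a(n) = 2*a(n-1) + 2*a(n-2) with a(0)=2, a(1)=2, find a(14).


Build bottom-up:
...a(12)=172928, a(13)=472448, a(14)=2*472448+2*172928=1290752


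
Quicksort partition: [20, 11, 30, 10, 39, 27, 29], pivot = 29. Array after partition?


Elements <= 29 go left of pivot.
Result: [20, 11, 10, 27, 29, 30, 39], pivot at index 4


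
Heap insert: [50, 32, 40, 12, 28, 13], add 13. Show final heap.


Append 13: [50, 32, 40, 12, 28, 13, 13]
Bubble up: no swaps needed
Result: [50, 32, 40, 12, 28, 13, 13]


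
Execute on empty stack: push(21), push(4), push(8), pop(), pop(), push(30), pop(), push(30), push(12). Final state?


push(21) -> [21]
push(4) -> [21, 4]
push(8) -> [21, 4, 8]
pop() returns 8 -> [21, 4]
pop() returns 4 -> [21]
push(30) -> [21, 30]
pop() returns 30 -> [21]
push(30) -> [21, 30]
push(12) -> [21, 30, 12]
Final stack (bottom to top): [21, 30, 12]


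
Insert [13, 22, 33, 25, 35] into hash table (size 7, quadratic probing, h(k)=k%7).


Insertions: 13->slot 6; 22->slot 1; 33->slot 5; 25->slot 4; 35->slot 0
Table: [35, 22, None, None, 25, 33, 13]


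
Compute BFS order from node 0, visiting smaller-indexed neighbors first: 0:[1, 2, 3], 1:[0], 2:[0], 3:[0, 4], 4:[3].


BFS queue: start with [0]
Visit order: [0, 1, 2, 3, 4]


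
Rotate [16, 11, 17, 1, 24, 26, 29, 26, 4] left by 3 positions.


Left rotate by 3: [1, 24, 26, 29, 26, 4, 16, 11, 17]


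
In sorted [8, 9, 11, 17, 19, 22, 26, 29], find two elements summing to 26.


Two pointers: lo=0, hi=7
Found pair: (9, 17) summing to 26


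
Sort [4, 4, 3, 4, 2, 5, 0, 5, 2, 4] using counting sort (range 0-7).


Count array: [1, 0, 2, 1, 4, 2, 0, 0]
Reconstruct: [0, 2, 2, 3, 4, 4, 4, 4, 5, 5]


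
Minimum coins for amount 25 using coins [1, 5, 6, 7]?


dp[0]=0; dp[i]=1+min(dp[i-c] for c in coins)
...dp[20]=3, dp[21]=3, dp[22]=4, dp[23]=4, dp[24]=4, dp[25]=4
Minimum coins for 25 = 4


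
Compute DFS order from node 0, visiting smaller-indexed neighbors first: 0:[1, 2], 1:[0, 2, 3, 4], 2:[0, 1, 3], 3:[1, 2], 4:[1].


DFS stack-based: start with [0]
Visit order: [0, 1, 2, 3, 4]


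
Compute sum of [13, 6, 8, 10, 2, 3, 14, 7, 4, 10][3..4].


Prefix sums: [0, 13, 19, 27, 37, 39, 42, 56, 63, 67, 77]
Sum[3..4] = prefix[5] - prefix[3] = 39 - 27 = 12


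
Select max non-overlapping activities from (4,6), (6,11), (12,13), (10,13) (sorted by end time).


Greedy: pick earliest-ending, then skip overlaps.
Selected (3 activities): [(4, 6), (6, 11), (12, 13)]


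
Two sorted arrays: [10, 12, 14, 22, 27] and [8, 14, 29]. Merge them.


Compare heads, take smaller each step.
Merged: [8, 10, 12, 14, 14, 22, 27, 29]


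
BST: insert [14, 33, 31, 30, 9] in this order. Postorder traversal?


Root = 14; build tree by BST insertion.
Postorder traversal: [9, 30, 31, 33, 14]


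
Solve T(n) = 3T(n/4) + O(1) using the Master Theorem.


a=3, b=4, c=0. log_4(3)=0.792 > c=0. Case 1: O(n^log_b(a)) = O(n^0.792)
Complexity: O(n^0.792)


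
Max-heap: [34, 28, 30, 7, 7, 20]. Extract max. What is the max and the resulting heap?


Max = 34
Replace root with last, heapify down
Resulting heap: [30, 28, 20, 7, 7]


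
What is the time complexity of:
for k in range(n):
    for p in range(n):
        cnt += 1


Per nesting level: O(n) * O(n) = O(n^2)
Complexity: O(n^2)


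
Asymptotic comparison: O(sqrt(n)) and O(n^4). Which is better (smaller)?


sublinear grows slower than quartic
O(sqrt(n)) is asymptotically smaller; O(n^4) grows faster


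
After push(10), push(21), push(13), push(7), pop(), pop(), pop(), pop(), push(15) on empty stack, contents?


push(10) -> [10]
push(21) -> [10, 21]
push(13) -> [10, 21, 13]
push(7) -> [10, 21, 13, 7]
pop() returns 7 -> [10, 21, 13]
pop() returns 13 -> [10, 21]
pop() returns 21 -> [10]
pop() returns 10 -> []
push(15) -> [15]
Final stack (bottom to top): [15]


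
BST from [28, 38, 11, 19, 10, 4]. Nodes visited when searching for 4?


BST root = 28
Search for 4: compare at each node
Path: [28, 11, 10, 4]


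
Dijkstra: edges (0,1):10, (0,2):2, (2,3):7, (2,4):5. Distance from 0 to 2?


Dijkstra from 0:
Distances: {0: 0, 1: 10, 2: 2, 3: 9, 4: 7}
Shortest distance to 2 = 2, path = [0, 2]


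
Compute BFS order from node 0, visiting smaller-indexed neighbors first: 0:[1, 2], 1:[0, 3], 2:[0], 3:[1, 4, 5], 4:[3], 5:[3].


BFS queue: start with [0]
Visit order: [0, 1, 2, 3, 4, 5]


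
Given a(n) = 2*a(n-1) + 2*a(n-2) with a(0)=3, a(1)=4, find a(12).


Build bottom-up:
...a(10)=41440, a(11)=113216, a(12)=2*113216+2*41440=309312


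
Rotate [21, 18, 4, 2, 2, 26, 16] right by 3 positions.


Right rotate by 3: [2, 26, 16, 21, 18, 4, 2]


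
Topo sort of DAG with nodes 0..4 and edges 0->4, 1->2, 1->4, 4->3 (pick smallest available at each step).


Kahn's algorithm, process smallest node first
Order: [0, 1, 2, 4, 3]


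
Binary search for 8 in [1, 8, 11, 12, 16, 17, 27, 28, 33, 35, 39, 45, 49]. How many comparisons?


Search for 8:
[0,12] mid=6 arr[6]=27
[0,5] mid=2 arr[2]=11
[0,1] mid=0 arr[0]=1
[1,1] mid=1 arr[1]=8
Total: 4 comparisons


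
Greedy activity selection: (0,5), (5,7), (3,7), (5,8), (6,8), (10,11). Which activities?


Greedy: pick earliest-ending, then skip overlaps.
Selected (3 activities): [(0, 5), (5, 7), (10, 11)]


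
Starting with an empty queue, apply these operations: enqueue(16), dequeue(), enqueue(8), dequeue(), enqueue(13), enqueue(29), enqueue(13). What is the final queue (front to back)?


enqueue(16) -> [16]
dequeue() returns 16 -> []
enqueue(8) -> [8]
dequeue() returns 8 -> []
enqueue(13) -> [13]
enqueue(29) -> [13, 29]
enqueue(13) -> [13, 29, 13]
Final queue (front to back): [13, 29, 13]


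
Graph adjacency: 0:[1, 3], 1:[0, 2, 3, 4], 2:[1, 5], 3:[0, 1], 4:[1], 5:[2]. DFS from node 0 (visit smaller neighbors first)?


DFS stack-based: start with [0]
Visit order: [0, 1, 2, 5, 3, 4]


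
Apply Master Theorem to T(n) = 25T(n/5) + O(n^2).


a=25, b=5, c=2. log_5(25)=2 = c=2. Case 2: O(n^c log n) = O(n^2 log n)
Complexity: O(n^2 log n)


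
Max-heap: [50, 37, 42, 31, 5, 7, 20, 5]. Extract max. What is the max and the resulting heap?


Max = 50
Replace root with last, heapify down
Resulting heap: [42, 37, 20, 31, 5, 7, 5]


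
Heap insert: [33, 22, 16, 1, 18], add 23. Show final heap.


Append 23: [33, 22, 16, 1, 18, 23]
Bubble up: swap idx 5(23) with idx 2(16)
Result: [33, 22, 23, 1, 18, 16]


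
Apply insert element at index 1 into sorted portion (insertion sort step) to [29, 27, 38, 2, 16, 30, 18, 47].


After one pass: [27, 29, 38, 2, 16, 30, 18, 47]


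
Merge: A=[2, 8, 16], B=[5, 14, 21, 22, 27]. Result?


Compare heads, take smaller each step.
Merged: [2, 5, 8, 14, 16, 21, 22, 27]


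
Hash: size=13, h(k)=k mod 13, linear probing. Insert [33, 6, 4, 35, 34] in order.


Insertions: 33->slot 7; 6->slot 6; 4->slot 4; 35->slot 9; 34->slot 8
Table: [None, None, None, None, 4, None, 6, 33, 34, 35, None, None, None]


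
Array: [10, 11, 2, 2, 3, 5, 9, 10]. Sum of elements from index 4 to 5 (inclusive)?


Prefix sums: [0, 10, 21, 23, 25, 28, 33, 42, 52]
Sum[4..5] = prefix[6] - prefix[4] = 33 - 25 = 8


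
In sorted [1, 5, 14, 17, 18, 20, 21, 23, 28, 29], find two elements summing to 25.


Two pointers: lo=0, hi=9
Found pair: (5, 20) summing to 25


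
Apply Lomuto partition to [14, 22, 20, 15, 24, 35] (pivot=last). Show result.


Elements <= 35 go left of pivot.
Result: [14, 22, 20, 15, 24, 35], pivot at index 5


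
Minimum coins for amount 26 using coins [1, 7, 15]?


dp[0]=0; dp[i]=1+min(dp[i-c] for c in coins)
...dp[21]=3, dp[22]=2, dp[23]=3, dp[24]=4, dp[25]=5, dp[26]=6
Minimum coins for 26 = 6


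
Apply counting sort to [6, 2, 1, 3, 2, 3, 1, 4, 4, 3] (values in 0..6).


Count array: [0, 2, 2, 3, 2, 0, 1]
Reconstruct: [1, 1, 2, 2, 3, 3, 3, 4, 4, 6]


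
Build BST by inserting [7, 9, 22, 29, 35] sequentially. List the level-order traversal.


Root = 7; build tree by BST insertion.
Level-Order traversal: [7, 9, 22, 29, 35]


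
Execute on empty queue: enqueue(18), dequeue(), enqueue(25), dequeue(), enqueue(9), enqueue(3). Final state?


enqueue(18) -> [18]
dequeue() returns 18 -> []
enqueue(25) -> [25]
dequeue() returns 25 -> []
enqueue(9) -> [9]
enqueue(3) -> [9, 3]
Final queue (front to back): [9, 3]


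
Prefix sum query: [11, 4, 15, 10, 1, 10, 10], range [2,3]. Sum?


Prefix sums: [0, 11, 15, 30, 40, 41, 51, 61]
Sum[2..3] = prefix[4] - prefix[2] = 40 - 15 = 25


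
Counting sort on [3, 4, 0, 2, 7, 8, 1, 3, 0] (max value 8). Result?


Count array: [2, 1, 1, 2, 1, 0, 0, 1, 1]
Reconstruct: [0, 0, 1, 2, 3, 3, 4, 7, 8]


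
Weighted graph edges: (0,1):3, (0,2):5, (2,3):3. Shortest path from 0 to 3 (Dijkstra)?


Dijkstra from 0:
Distances: {0: 0, 1: 3, 2: 5, 3: 8}
Shortest distance to 3 = 8, path = [0, 2, 3]


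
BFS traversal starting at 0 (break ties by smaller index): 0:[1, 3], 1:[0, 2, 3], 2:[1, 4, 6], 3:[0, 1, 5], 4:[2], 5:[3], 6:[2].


BFS queue: start with [0]
Visit order: [0, 1, 3, 2, 5, 4, 6]


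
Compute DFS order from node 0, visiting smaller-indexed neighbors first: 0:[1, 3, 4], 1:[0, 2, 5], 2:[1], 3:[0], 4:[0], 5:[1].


DFS stack-based: start with [0]
Visit order: [0, 1, 2, 5, 3, 4]


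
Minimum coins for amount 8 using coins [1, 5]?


dp[0]=0; dp[i]=1+min(dp[i-c] for c in coins)
...dp[3]=3, dp[4]=4, dp[5]=1, dp[6]=2, dp[7]=3, dp[8]=4
Minimum coins for 8 = 4


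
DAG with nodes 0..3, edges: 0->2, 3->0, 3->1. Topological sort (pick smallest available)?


Kahn's algorithm, process smallest node first
Order: [3, 0, 1, 2]


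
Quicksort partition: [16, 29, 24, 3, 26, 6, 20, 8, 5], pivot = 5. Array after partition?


Elements <= 5 go left of pivot.
Result: [3, 5, 24, 16, 26, 6, 20, 8, 29], pivot at index 1


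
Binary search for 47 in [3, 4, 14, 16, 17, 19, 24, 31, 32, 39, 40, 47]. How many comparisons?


Search for 47:
[0,11] mid=5 arr[5]=19
[6,11] mid=8 arr[8]=32
[9,11] mid=10 arr[10]=40
[11,11] mid=11 arr[11]=47
Total: 4 comparisons


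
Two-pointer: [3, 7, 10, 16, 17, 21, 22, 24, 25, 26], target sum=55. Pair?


Two pointers: lo=0, hi=9
No pair sums to 55


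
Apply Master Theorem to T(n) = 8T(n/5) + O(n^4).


a=8, b=5, c=4. log_5(8)=1.292 < c=4. Case 3: O(n^c) = O(n^4)
Complexity: O(n^4)


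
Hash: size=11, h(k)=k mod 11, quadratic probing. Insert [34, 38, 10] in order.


Insertions: 34->slot 1; 38->slot 5; 10->slot 10
Table: [None, 34, None, None, None, 38, None, None, None, None, 10]


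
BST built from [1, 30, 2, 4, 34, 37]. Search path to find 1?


BST root = 1
Search for 1: compare at each node
Path: [1]


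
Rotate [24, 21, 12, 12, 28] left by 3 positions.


Left rotate by 3: [12, 28, 24, 21, 12]


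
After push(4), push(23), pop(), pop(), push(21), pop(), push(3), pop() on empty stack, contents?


push(4) -> [4]
push(23) -> [4, 23]
pop() returns 23 -> [4]
pop() returns 4 -> []
push(21) -> [21]
pop() returns 21 -> []
push(3) -> [3]
pop() returns 3 -> []
Final stack (bottom to top): []


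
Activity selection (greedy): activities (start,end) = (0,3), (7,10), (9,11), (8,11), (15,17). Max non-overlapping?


Greedy: pick earliest-ending, then skip overlaps.
Selected (3 activities): [(0, 3), (7, 10), (15, 17)]


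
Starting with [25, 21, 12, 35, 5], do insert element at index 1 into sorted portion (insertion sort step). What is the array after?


After one pass: [21, 25, 12, 35, 5]


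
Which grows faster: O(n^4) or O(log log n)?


double-logarithmic grows slower than quartic
O(log log n) is asymptotically smaller; O(n^4) grows faster


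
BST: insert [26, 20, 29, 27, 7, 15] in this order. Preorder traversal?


Root = 26; build tree by BST insertion.
Preorder traversal: [26, 20, 7, 15, 29, 27]


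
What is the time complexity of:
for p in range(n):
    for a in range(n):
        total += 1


Per nesting level: O(n) * O(n) = O(n^2)
Complexity: O(n^2)


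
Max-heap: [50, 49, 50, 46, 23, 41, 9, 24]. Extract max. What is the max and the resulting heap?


Max = 50
Replace root with last, heapify down
Resulting heap: [50, 49, 41, 46, 23, 24, 9]


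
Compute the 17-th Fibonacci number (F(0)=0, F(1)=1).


F(n)=F(n-1)+F(n-2)
...F(15)=610, F(16)=987, F(17)=1597


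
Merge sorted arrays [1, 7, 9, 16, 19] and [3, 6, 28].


Compare heads, take smaller each step.
Merged: [1, 3, 6, 7, 9, 16, 19, 28]


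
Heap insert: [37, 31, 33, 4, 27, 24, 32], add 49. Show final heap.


Append 49: [37, 31, 33, 4, 27, 24, 32, 49]
Bubble up: swap idx 7(49) with idx 3(4); swap idx 3(49) with idx 1(31); swap idx 1(49) with idx 0(37)
Result: [49, 37, 33, 31, 27, 24, 32, 4]


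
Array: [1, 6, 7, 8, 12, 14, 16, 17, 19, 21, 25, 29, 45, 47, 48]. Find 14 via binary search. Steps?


Search for 14:
[0,14] mid=7 arr[7]=17
[0,6] mid=3 arr[3]=8
[4,6] mid=5 arr[5]=14
Total: 3 comparisons


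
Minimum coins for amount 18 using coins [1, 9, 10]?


dp[0]=0; dp[i]=1+min(dp[i-c] for c in coins)
...dp[13]=4, dp[14]=5, dp[15]=6, dp[16]=7, dp[17]=8, dp[18]=2
Minimum coins for 18 = 2


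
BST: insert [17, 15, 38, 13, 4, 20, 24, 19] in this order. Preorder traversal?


Root = 17; build tree by BST insertion.
Preorder traversal: [17, 15, 13, 4, 38, 20, 19, 24]


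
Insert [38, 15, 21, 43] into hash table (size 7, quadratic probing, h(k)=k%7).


Insertions: 38->slot 3; 15->slot 1; 21->slot 0; 43->slot 2
Table: [21, 15, 43, 38, None, None, None]


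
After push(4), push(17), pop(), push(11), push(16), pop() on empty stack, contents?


push(4) -> [4]
push(17) -> [4, 17]
pop() returns 17 -> [4]
push(11) -> [4, 11]
push(16) -> [4, 11, 16]
pop() returns 16 -> [4, 11]
Final stack (bottom to top): [4, 11]


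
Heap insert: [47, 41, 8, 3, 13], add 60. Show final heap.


Append 60: [47, 41, 8, 3, 13, 60]
Bubble up: swap idx 5(60) with idx 2(8); swap idx 2(60) with idx 0(47)
Result: [60, 41, 47, 3, 13, 8]


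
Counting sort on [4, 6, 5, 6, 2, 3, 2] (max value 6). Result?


Count array: [0, 0, 2, 1, 1, 1, 2]
Reconstruct: [2, 2, 3, 4, 5, 6, 6]


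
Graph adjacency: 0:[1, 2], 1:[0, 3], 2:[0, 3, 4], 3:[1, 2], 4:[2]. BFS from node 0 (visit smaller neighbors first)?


BFS queue: start with [0]
Visit order: [0, 1, 2, 3, 4]


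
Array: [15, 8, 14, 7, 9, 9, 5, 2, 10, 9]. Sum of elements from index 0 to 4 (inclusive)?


Prefix sums: [0, 15, 23, 37, 44, 53, 62, 67, 69, 79, 88]
Sum[0..4] = prefix[5] - prefix[0] = 53 - 0 = 53


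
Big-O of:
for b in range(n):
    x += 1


Per nesting level: O(n) = O(n)
Complexity: O(n)


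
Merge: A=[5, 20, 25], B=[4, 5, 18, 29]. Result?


Compare heads, take smaller each step.
Merged: [4, 5, 5, 18, 20, 25, 29]


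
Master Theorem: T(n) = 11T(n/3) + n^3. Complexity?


a=11, b=3, c=3. log_3(11)=2.183 < c=3. Case 3: O(n^c) = O(n^3)
Complexity: O(n^3)


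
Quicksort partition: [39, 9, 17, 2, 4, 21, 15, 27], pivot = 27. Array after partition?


Elements <= 27 go left of pivot.
Result: [9, 17, 2, 4, 21, 15, 27, 39], pivot at index 6


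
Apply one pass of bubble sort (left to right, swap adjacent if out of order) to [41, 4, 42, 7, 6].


After one pass: [4, 41, 7, 6, 42]


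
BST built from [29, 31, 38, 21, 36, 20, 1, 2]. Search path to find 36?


BST root = 29
Search for 36: compare at each node
Path: [29, 31, 38, 36]


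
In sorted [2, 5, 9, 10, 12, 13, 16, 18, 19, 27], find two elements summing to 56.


Two pointers: lo=0, hi=9
No pair sums to 56


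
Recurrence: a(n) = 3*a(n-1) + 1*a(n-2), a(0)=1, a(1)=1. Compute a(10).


Build bottom-up:
...a(8)=5116, a(9)=16897, a(10)=3*16897+1*5116=55807


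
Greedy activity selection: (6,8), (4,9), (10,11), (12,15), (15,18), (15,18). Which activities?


Greedy: pick earliest-ending, then skip overlaps.
Selected (4 activities): [(6, 8), (10, 11), (12, 15), (15, 18)]


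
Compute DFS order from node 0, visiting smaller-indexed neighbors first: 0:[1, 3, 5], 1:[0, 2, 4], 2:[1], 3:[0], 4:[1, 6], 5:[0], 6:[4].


DFS stack-based: start with [0]
Visit order: [0, 1, 2, 4, 6, 3, 5]


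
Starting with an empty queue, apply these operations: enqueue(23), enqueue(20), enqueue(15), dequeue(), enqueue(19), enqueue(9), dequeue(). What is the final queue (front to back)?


enqueue(23) -> [23]
enqueue(20) -> [23, 20]
enqueue(15) -> [23, 20, 15]
dequeue() returns 23 -> [20, 15]
enqueue(19) -> [20, 15, 19]
enqueue(9) -> [20, 15, 19, 9]
dequeue() returns 20 -> [15, 19, 9]
Final queue (front to back): [15, 19, 9]


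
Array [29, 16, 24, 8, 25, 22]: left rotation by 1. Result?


Left rotate by 1: [16, 24, 8, 25, 22, 29]


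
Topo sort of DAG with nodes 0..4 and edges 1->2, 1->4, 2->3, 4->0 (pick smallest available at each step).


Kahn's algorithm, process smallest node first
Order: [1, 2, 3, 4, 0]


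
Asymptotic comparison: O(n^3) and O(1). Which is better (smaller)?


constant grows slower than cubic
O(1) is asymptotically smaller; O(n^3) grows faster


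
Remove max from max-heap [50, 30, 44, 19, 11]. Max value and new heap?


Max = 50
Replace root with last, heapify down
Resulting heap: [44, 30, 11, 19]


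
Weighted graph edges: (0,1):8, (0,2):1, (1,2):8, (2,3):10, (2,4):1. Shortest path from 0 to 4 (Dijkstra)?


Dijkstra from 0:
Distances: {0: 0, 1: 8, 2: 1, 3: 11, 4: 2}
Shortest distance to 4 = 2, path = [0, 2, 4]


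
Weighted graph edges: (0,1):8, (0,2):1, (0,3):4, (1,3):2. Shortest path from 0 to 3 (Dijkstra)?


Dijkstra from 0:
Distances: {0: 0, 1: 6, 2: 1, 3: 4}
Shortest distance to 3 = 4, path = [0, 3]


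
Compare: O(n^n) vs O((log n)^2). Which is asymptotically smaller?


polylogarithmic grows slower than n^n
O((log n)^2) is asymptotically smaller; O(n^n) grows faster


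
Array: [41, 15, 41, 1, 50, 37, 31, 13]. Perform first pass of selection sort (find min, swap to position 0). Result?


After one pass: [1, 15, 41, 41, 50, 37, 31, 13]


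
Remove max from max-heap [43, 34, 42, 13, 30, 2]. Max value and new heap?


Max = 43
Replace root with last, heapify down
Resulting heap: [42, 34, 2, 13, 30]


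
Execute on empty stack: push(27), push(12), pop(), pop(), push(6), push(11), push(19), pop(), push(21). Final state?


push(27) -> [27]
push(12) -> [27, 12]
pop() returns 12 -> [27]
pop() returns 27 -> []
push(6) -> [6]
push(11) -> [6, 11]
push(19) -> [6, 11, 19]
pop() returns 19 -> [6, 11]
push(21) -> [6, 11, 21]
Final stack (bottom to top): [6, 11, 21]


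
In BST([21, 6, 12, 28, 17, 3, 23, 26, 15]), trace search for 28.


BST root = 21
Search for 28: compare at each node
Path: [21, 28]


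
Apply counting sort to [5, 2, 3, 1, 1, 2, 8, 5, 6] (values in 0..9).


Count array: [0, 2, 2, 1, 0, 2, 1, 0, 1, 0]
Reconstruct: [1, 1, 2, 2, 3, 5, 5, 6, 8]


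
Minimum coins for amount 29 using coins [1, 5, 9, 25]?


dp[0]=0; dp[i]=1+min(dp[i-c] for c in coins)
...dp[24]=4, dp[25]=1, dp[26]=2, dp[27]=3, dp[28]=4, dp[29]=5
Minimum coins for 29 = 5


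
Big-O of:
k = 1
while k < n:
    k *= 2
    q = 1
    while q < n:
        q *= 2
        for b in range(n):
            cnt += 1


Per nesting level: O(log n) * O(log n) * O(n) = O(n (log n)^2)
Complexity: O(n (log n)^2)


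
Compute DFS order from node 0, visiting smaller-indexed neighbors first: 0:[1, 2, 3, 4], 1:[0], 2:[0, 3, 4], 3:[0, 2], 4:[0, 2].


DFS stack-based: start with [0]
Visit order: [0, 1, 2, 3, 4]


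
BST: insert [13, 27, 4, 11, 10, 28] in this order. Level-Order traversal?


Root = 13; build tree by BST insertion.
Level-Order traversal: [13, 4, 27, 11, 28, 10]


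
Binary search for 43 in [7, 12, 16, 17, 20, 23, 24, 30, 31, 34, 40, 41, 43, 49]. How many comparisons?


Search for 43:
[0,13] mid=6 arr[6]=24
[7,13] mid=10 arr[10]=40
[11,13] mid=12 arr[12]=43
Total: 3 comparisons


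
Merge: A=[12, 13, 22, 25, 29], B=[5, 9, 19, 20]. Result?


Compare heads, take smaller each step.
Merged: [5, 9, 12, 13, 19, 20, 22, 25, 29]


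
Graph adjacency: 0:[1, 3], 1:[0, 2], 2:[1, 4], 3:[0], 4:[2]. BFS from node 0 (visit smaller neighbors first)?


BFS queue: start with [0]
Visit order: [0, 1, 3, 2, 4]


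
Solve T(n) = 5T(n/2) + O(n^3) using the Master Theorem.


a=5, b=2, c=3. log_2(5)=2.322 < c=3. Case 3: O(n^c) = O(n^3)
Complexity: O(n^3)


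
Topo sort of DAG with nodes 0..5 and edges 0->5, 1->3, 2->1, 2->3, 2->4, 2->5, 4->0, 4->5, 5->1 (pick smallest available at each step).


Kahn's algorithm, process smallest node first
Order: [2, 4, 0, 5, 1, 3]


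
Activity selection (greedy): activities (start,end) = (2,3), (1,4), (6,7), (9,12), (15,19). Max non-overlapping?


Greedy: pick earliest-ending, then skip overlaps.
Selected (4 activities): [(2, 3), (6, 7), (9, 12), (15, 19)]


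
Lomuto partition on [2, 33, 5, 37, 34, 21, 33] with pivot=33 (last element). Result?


Elements <= 33 go left of pivot.
Result: [2, 33, 5, 21, 33, 37, 34], pivot at index 4


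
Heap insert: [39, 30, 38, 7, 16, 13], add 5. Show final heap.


Append 5: [39, 30, 38, 7, 16, 13, 5]
Bubble up: no swaps needed
Result: [39, 30, 38, 7, 16, 13, 5]


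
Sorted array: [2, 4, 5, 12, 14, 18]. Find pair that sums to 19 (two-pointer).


Two pointers: lo=0, hi=5
Found pair: (5, 14) summing to 19
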